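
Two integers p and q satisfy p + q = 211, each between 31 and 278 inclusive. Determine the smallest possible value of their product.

5580

pq = p(211 − p) is concave in p, so over [31, 180] it is minimized at an endpoint.
At the endpoint p = 31, q = 211 − 31 = 180, so pq = 31 × 180 = 5580.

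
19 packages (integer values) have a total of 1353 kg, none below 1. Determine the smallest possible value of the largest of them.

72

The 19 values sum to 1353, so their maximum is at least ⌈1353/19⌉ = 72.
Taking 15 copies of 71 and 4 copies of 72 gives exactly 1353, so 72 is attained.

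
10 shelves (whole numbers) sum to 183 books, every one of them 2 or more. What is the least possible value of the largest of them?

19

The average is 183/10 > 18, so not all 10 can be 18 or less; the largest is ≥ 19.
Taking 7 copies of 18 and 3 copies of 19 gives exactly 183, so 19 is attained.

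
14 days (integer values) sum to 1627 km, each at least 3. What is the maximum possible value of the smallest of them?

116

The average is 1627/14 < 117, so some value is ≤ 116.
Achievable: 11 of them at 116 and 3 at 117 total 1627.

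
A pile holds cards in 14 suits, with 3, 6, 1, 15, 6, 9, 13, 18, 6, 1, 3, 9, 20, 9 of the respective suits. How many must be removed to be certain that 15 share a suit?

In the worst case you take as many as possible of each suit without reaching 15: 3 + 6 + 1 + 14 + 6 + 9 + 13 + 14 + 6 + 1 + 3 + 9 + 14 + 9 = 108.
The next one must give 15 of some suit, so 108 + 1 = 109.

109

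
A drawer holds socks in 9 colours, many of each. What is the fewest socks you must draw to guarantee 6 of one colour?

You could draw 5 of every colour without reaching 6 of any — 45 in all.
One more forces 6 of some colour, so 45 + 1 = 46.

46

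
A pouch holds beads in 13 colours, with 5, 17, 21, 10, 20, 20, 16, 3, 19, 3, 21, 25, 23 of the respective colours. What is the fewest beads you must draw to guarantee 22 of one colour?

In the worst case you take as many as possible of each colour without reaching 22: 5 + 17 + 21 + 10 + 20 + 20 + 16 + 3 + 19 + 3 + 21 + 21 + 21 = 197.
The next one must give 22 of some colour, so 197 + 1 = 198.

198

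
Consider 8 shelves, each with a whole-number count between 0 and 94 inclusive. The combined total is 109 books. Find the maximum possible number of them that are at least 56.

If k of the values are ≥ 56, the total is ≥ 56k + 0(8 − k).
Setting 56k + 0(8 − k) ≤ 109 gives 56k ≤ 109, so k ≤ 1.
k = 1 is achieved by 1 value at 56 and 7 at 0, total 56; add 53 to one value (staying below 56) to reach 109.

1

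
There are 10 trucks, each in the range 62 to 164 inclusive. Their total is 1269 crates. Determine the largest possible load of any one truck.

164

To make one truck as large as possible, make the other 9 as small as possible.
The other 9 contribute at least 9 × 62 = 558, leaving at most 1269 − 558 = 711.
But each truck is capped at 164, so the maximum is 164.
Achievable: one at 164 and the other 9 totalling 1105, which fits since 9 × 62 ≤ 1105 ≤ 9 × 164.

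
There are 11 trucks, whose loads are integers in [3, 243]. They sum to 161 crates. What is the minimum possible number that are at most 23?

If only k of them are at most 23, the other 11 − k are at least 24, so the total is at least (11 − k)·24 + k·3.
This is ≤ 161, so (11 − k)·24 + 3k ≤ 161, which gives k ≥ 5.
Exactly 5 works: 5 values at 3 and 6 at 24 total 159; raise one of the low values by 2 (still ≤ 23) to hit 161.

5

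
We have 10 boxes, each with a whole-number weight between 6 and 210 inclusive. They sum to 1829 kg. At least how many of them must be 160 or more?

5

If only k of them are at least 160, the other 10 − k are at most 159, so the total is at most k·210 + (10 − k)·159.
This must reach 1829, so k·210 + (10 − k)·159 ≥ 1829, giving k ≥ 5.
Exactly 5 works: 5 values at 210 and 5 at 159 total 1845; lower one of the high values by 16 (still ≥ 160) to hit 1829.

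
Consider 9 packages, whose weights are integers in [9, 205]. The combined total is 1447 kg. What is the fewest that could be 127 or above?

4

Suppose at most 9 − j of them reach 127; then j values are ≤ 126 and the rest ≤ 205.
The total is then ≤ 126·j + 205·(9 − j) = 1845 − 79j. For this to be ≥ 1447 we need j ≤ 5, so at least 9 − 5 = 4 must reach 127.
Exactly 4 works: 4 values at 205 and 5 at 126 total 1450; lower one of the high values by 3 (still ≥ 127) to hit 1447.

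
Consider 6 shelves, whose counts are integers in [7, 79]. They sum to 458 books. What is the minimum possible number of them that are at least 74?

4

Each value short of 74 is at most 73, costing at least 79 − 73 = 6 against the maximum total of 474.
We can afford to lose at most 474 − 458 = 16, so at most ⌊16/6⌋ = 2 fall short, and at least 4 are ≥ 74.
Exactly 4 works: 4 values at 79 and 2 at 73 total 462; lower one of the high values by 4 (still ≥ 74) to hit 458.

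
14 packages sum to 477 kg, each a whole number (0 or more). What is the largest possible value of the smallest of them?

34

The 14 values sum to 477, so their minimum is at most ⌊477/14⌋ = 34.
Taking 13 copies of 34 and 1 copy of 35 gives exactly 477, so 34 is attained.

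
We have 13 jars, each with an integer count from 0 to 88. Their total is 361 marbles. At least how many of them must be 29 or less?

1

Each value above 29 is at least 30, contributing at least 30 − 0 = 30 above the floor 0.
The sum exceeds the floor total 0 by 361, so at most ⌊361/30⌋ = 12 exceed 29, and at least 1 are ≤ 29.
Exactly 1 works: 1 value at 0 and 12 at 30 total 360; raise one of the low values by 1 (still ≤ 29) to hit 361.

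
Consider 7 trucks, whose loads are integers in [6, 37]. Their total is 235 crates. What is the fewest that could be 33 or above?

Suppose at most 7 − j of them reach 33; then j values are ≤ 32 and the rest ≤ 37.
The total is then ≤ 32·j + 37·(7 − j) = 259 − 5j. For this to be ≥ 235 we need j ≤ 4, so at least 7 − 4 = 3 must reach 33.
Exactly 3 works: 3 values at 37 and 4 at 32 total 239; lower one of the high values by 4 (still ≥ 33) to hit 235.

3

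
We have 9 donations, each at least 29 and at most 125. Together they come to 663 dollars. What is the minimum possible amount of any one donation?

Minimizing one value means maximizing the remaining 8.
The other 8 can take up 8 × 125 = 1000 ≥ 663 − 29, so one donation can sit at its floor of 29.
Achievable: one at 29 and the other 8 totalling 634, which fits since 8 × 29 ≤ 634 ≤ 8 × 125.

29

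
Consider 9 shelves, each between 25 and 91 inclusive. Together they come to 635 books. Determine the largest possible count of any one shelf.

Maximizing one value means minimizing the remaining 8.
The other 8 contribute at least 8 × 25 = 200, leaving at most 635 − 200 = 435.
But each shelf is capped at 91, so the maximum is 91.
Achievable: one at 91 and the other 8 totalling 544, which fits since 8 × 25 ≤ 544 ≤ 8 × 91.

91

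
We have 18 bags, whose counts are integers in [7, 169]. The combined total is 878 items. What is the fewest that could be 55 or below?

3

Each value above 55 is at least 56, contributing at least 56 − 7 = 49 above the floor 7.
The sum exceeds the floor total 126 by 752, so at most ⌊752/49⌋ = 15 exceed 55, and at least 3 are ≤ 55.
Exactly 3 works: 3 values at 7 and 15 at 56 total 861; raise one of the low values by 17 (still ≤ 55) to hit 878.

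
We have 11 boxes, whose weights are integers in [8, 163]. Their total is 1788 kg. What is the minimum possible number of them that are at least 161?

Suppose at most 11 − j of them reach 161; then j values are ≤ 160 and the rest ≤ 163.
The total is then ≤ 160·j + 163·(11 − j) = 1793 − 3j. For this to be ≥ 1788 we need j ≤ 1, so at least 11 − 1 = 10 must reach 161.
Exactly 10 works: 10 values at 163 and 1 at 160 total 1790; lower one of the high values by 2 (still ≥ 161) to hit 1788.

10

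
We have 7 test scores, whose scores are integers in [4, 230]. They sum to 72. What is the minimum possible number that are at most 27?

Let j be the number exceeding 27. Then the total is ≥ 28·j + 4·(7 − j) = 28 + 24j.
So 24j ≤ 44 and j ≤ 1; hence at least 7 − 1 = 6 are ≤ 27.
Exactly 6 works: 6 values at 4 and 1 at 28 total 52; raise one of the low values by 20 (still ≤ 27) to hit 72.

6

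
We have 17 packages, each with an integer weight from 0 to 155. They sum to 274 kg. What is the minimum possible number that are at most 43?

If only k of them are at most 43, the other 17 − k are at least 44, so the total is at least (17 − k)·44 + k·0.
This is ≤ 274, so (17 − k)·44 + 0k ≤ 274, which gives k ≥ 11.
Exactly 11 works: 11 values at 0 and 6 at 44 total 264; raise one of the low values by 10 (still ≤ 43) to hit 274.

11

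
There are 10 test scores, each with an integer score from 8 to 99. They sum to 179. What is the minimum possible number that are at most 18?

1

Let j be the number exceeding 18. Then the total is ≥ 19·j + 8·(10 − j) = 80 + 11j.
So 11j ≤ 99 and j ≤ 9; hence at least 10 − 9 = 1 are ≤ 18.
Exactly 1 works: 1 value at 8 and 9 at 19 total 179.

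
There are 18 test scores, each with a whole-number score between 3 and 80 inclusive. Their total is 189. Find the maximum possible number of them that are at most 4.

16

Suppose k of them are at most 4. Those contribute at most 4 each and the rest at most 80 each.
So the total is at most 4k + 80(18 − k) = 1440 − 76k. This must still be ≥ 189, so k ≤ 16.
k = 16 is achieved by 16 values at 4 and 2 at 80, total 224; lower one of the 80's by 35 (still > 4) to reach 189.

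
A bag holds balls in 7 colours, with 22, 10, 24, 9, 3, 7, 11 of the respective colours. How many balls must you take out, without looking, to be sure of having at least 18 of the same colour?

In the worst case you take as many as possible of each colour without reaching 18: 17 + 10 + 17 + 9 + 3 + 7 + 11 = 74.
The next one must give 18 of some colour, so 74 + 1 = 75.

75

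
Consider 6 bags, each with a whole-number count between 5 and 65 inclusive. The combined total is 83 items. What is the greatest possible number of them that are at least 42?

With k values at 42 or above and the rest at least 5, the sum is at least 30 + 37k.
Since the sum is 83, we need 37k ≤ 53, i.e. k ≤ 1.
k = 1 is achieved by 1 value at 42 and 5 at 5, total 67; add 16 to one value (staying below 42) to reach 83.

1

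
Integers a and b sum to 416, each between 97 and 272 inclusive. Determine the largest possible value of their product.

43264

With a + b fixed, ab peaks when the two are closest together.
Taking a = 208 and b = 208 (both in [97, 272]) gives ab = 43264.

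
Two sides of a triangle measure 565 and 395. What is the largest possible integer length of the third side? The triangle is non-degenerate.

The third side must be less than 565 + 395 = 960.
The largest integer below 960 is 959.

959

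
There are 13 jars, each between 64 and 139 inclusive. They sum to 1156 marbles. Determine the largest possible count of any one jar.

139

To make one jar as large as possible, make the other 12 as small as possible.
The other 12 contribute at least 12 × 64 = 768, leaving at most 1156 − 768 = 388.
But each jar is capped at 139, so the maximum is 139.
Achievable: one at 139 and the other 12 totalling 1017, which fits since 12 × 64 ≤ 1017 ≤ 12 × 139.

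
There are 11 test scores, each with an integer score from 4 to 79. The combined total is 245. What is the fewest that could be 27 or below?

3

If only k of them are at most 27, the other 11 − k are at least 28, so the total is at least (11 − k)·28 + k·4.
This is ≤ 245, so (11 − k)·28 + 4k ≤ 245, which gives k ≥ 3.
Exactly 3 works: 3 values at 4 and 8 at 28 total 236; raise one of the low values by 9 (still ≤ 27) to hit 245.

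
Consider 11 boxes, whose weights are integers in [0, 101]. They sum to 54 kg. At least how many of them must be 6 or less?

4

Let j be the number exceeding 6. Then the total is ≥ 7·j + 0·(11 − j) = 0 + 7j.
So 7j ≤ 54 and j ≤ 7; hence at least 11 − 7 = 4 are ≤ 6.
Exactly 4 works: 4 values at 0 and 7 at 7 total 49; raise one of the low values by 5 (still ≤ 6) to hit 54.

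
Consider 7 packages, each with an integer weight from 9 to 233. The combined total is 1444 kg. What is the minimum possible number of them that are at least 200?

Suppose at most 7 − j of them reach 200; then j values are ≤ 199 and the rest ≤ 233.
The total is then ≤ 199·j + 233·(7 − j) = 1631 − 34j. For this to be ≥ 1444 we need j ≤ 5, so at least 7 − 5 = 2 must reach 200.
Exactly 2 works: 2 values at 233 and 5 at 199 total 1461; lower one of the high values by 17 (still ≥ 200) to hit 1444.

2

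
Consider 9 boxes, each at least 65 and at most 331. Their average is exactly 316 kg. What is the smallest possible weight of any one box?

Minimizing one value means maximizing the remaining 8.
The total is 9 × 316 = 2844.
The other 8 contribute at most 8 × 331 = 2648, leaving at least 2844 − 2648 = 196.
Since 196 ≥ 65, this is achievable: one at 196 and 8 at 331.

196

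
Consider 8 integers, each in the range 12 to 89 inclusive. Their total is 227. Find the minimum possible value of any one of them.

12

Minimizing one value means maximizing the remaining 7.
The other 7 can take up 7 × 89 = 623 ≥ 227 − 12, so one integer can sit at its floor of 12.
Achievable: one at 12 and the other 7 totalling 215, which fits since 7 × 12 ≤ 215 ≤ 7 × 89.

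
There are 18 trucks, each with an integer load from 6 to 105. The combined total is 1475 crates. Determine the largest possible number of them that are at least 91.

16

With k values at 91 or above and the rest at least 6, the sum is at least 108 + 85k.
Since the sum is 1475, we need 85k ≤ 1367, i.e. k ≤ 16.
k = 16 is achieved by 16 values at 91 and 2 at 6, total 1468; add 7 to one value (staying below 91) to reach 1475.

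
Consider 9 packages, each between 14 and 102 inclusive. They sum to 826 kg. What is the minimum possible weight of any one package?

Minimizing one value means maximizing the remaining 8.
The other 8 can take up 8 × 102 = 816 ≥ 826 − 14, so one package can sit at its floor of 14.
Achievable: one at 14 and the other 8 totalling 812, which fits since 8 × 14 ≤ 812 ≤ 8 × 102.

14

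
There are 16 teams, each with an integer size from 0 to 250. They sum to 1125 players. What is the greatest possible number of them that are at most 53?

14

Suppose k of them are at most 53. Those contribute at most 53 each and the rest at most 250 each.
So the total is at most 53k + 250(16 − k) = 4000 − 197k. This must still be ≥ 1125, so k ≤ 14.
k = 14 is achieved by 14 values at 53 and 2 at 250, total 1242; lower one of the 250's by 117 (still > 53) to reach 1125.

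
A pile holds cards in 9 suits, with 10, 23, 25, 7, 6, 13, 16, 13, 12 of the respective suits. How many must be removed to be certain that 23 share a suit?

122

In the worst case you take as many as possible of each suit without reaching 23: 10 + 22 + 22 + 7 + 6 + 13 + 16 + 13 + 12 = 121.
The next one must give 23 of some suit, so 121 + 1 = 122.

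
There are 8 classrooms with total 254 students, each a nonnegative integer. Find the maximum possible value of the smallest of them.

The 8 values sum to 254, so their minimum is at most ⌊254/8⌋ = 31.
Achievable: 2 of them at 31 and 6 at 32 total 254.

31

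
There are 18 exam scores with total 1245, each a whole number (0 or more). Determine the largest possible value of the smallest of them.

The 18 values sum to 1245, so their minimum is at most ⌊1245/18⌋ = 69.
Achievable: 15 of them at 69 and 3 at 70 total 1245.

69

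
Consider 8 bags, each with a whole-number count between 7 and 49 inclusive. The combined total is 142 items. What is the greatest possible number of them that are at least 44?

With k values at 44 or above and the rest at least 7, the sum is at least 56 + 37k.
Since the sum is 142, we need 37k ≤ 86, i.e. k ≤ 2.
k = 2 is achieved by 2 values at 44 and 6 at 7, total 130; add 12 to one value (staying below 44) to reach 142.

2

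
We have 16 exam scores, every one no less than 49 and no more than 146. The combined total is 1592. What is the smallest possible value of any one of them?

To make one score as small as possible, make the other 15 as large as possible.
The other 15 can take up 15 × 146 = 2190 ≥ 1592 − 49, so one score can sit at its floor of 49.
Achievable: one at 49 and the other 15 totalling 1543, which fits since 15 × 49 ≤ 1543 ≤ 15 × 146.

49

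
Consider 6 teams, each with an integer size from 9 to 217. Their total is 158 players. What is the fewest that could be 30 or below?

If only k of them are at most 30, the other 6 − k are at least 31, so the total is at least (6 − k)·31 + k·9.
This is ≤ 158, so (6 − k)·31 + 9k ≤ 158, which gives k ≥ 2.
Exactly 2 works: 2 values at 9 and 4 at 31 total 142; raise one of the low values by 16 (still ≤ 30) to hit 158.

2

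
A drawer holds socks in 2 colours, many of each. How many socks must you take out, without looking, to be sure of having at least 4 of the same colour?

In the worst case you draw 3 of each of the 2 colours: 2 × 3 = 6.
One more forces 4 of some colour, so 6 + 1 = 7.

7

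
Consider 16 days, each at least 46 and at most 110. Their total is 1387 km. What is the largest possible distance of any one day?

110

To make one day as large as possible, make the other 15 as small as possible.
The other 15 contribute at least 15 × 46 = 690, leaving at most 1387 − 690 = 697.
But each day is capped at 110, so the maximum is 110.
Achievable: one at 110 and the other 15 totalling 1277, which fits since 15 × 46 ≤ 1277 ≤ 15 × 110.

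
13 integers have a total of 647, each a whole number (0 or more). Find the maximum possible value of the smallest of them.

The 13 values sum to 647, so their minimum is at most ⌊647/13⌋ = 49.
Equality holds with 3 values of 49 and 10 values of 50.

49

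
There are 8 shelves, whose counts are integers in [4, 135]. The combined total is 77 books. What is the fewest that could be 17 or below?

Let j be the number exceeding 17. Then the total is ≥ 18·j + 4·(8 − j) = 32 + 14j.
So 14j ≤ 45 and j ≤ 3; hence at least 8 − 3 = 5 are ≤ 17.
Exactly 5 works: 5 values at 4 and 3 at 18 total 74; raise one of the low values by 3 (still ≤ 17) to hit 77.

5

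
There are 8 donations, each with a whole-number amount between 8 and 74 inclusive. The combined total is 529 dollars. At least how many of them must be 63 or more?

If only k of them are at least 63, the other 8 − k are at most 62, so the total is at most k·74 + (8 − k)·62.
This must reach 529, so k·74 + (8 − k)·62 ≥ 529, giving k ≥ 3.
Exactly 3 works: 3 values at 74 and 5 at 62 total 532; lower one of the high values by 3 (still ≥ 63) to hit 529.

3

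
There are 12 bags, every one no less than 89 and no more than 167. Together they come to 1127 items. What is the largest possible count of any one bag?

148

To make one bag as large as possible, make the other 11 as small as possible.
The other 11 contribute at least 11 × 89 = 979, leaving at most 1127 − 979 = 148.
Since 148 ≤ 167, this is achievable: one at 148 and 11 at 89.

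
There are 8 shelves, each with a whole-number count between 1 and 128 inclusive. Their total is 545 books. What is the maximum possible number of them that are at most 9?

Each value at 9 or below falls at least 128 − 9 = 119 short of the ceiling 128.
The ceiling total is 8 × 128 = 1024, and we need 545, so at most ⌊(1024 − 545)/119⌋ = 4 can be that low.
k = 4 is achieved by 4 values at 9 and 4 at 128, total 548; lower one of the 128's by 3 (still > 9) to reach 545.

4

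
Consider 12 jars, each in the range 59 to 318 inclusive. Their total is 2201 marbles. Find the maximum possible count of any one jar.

318

To make one jar as large as possible, make the other 11 as small as possible.
The other 11 contribute at least 11 × 59 = 649, leaving at most 2201 − 649 = 1552.
But each jar is capped at 318, so the maximum is 318.
Achievable: one at 318 and the other 11 totalling 1883, which fits since 11 × 59 ≤ 1883 ≤ 11 × 318.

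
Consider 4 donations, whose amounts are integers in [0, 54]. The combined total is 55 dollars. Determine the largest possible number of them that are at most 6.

3

Suppose k of them are at most 6. Those contribute at most 6 each and the rest at most 54 each.
So the total is at most 6k + 54(4 − k) = 216 − 48k. This must still be ≥ 55, so k ≤ 3.
k = 3 is achieved by 3 values at 6 and 1 at 54, total 72; lower one of the 54's by 17 (still > 6) to reach 55.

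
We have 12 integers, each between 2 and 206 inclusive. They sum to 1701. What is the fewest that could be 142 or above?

Suppose at most 12 − j of them reach 142; then j values are ≤ 141 and the rest ≤ 206.
The total is then ≤ 141·j + 206·(12 − j) = 2472 − 65j. For this to be ≥ 1701 we need j ≤ 11, so at least 12 − 11 = 1 must reach 142.
Exactly 1 works: 1 value at 206 and 11 at 141 total 1757; lower one of the high values by 56 (still ≥ 142) to hit 1701.

1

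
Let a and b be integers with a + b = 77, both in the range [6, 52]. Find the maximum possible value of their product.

1482

For a fixed sum, the product ab is largest when a and b are as close as possible.
Taking a = 38 and b = 39 (both in [6, 52]) gives ab = 1482.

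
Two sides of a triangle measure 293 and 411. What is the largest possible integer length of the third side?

The third side must be less than 293 + 411 = 704.
The largest integer below 704 is 703.

703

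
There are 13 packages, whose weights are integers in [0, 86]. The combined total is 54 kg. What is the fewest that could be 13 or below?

10

Each value above 13 is at least 14, contributing at least 14 − 0 = 14 above the floor 0.
The sum exceeds the floor total 0 by 54, so at most ⌊54/14⌋ = 3 exceed 13, and at least 10 are ≤ 13.
Exactly 10 works: 10 values at 0 and 3 at 14 total 42; raise one of the low values by 12 (still ≤ 13) to hit 54.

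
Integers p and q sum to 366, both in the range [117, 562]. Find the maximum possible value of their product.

pq = p(366 − p) is maximized when p is as near 366/2 as the bounds allow.
Taking p = 183 and q = 183 (both in [117, 562]) gives pq = 33489.

33489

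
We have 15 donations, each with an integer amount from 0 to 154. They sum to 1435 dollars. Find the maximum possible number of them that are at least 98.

Suppose k of them are at least 98. Those contribute at least 98 each and the other 15 − k at least 0 each.
So the total is at least 98k + 0(15 − k) = 0 + 98k. This must be ≤ 1435, giving k ≤ 14.
k = 14 is achieved by 14 values at 98 and 1 at 0, total 1372; add 63 to one value (staying below 98) to reach 1435.

14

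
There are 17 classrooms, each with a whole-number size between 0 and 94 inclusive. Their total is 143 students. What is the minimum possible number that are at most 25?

12

Let j be the number exceeding 25. Then the total is ≥ 26·j + 0·(17 − j) = 0 + 26j.
So 26j ≤ 143 and j ≤ 5; hence at least 17 − 5 = 12 are ≤ 25.
Exactly 12 works: 12 values at 0 and 5 at 26 total 130; raise one of the low values by 13 (still ≤ 25) to hit 143.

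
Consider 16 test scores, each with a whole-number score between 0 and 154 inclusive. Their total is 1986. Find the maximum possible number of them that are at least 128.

Suppose k of them are at least 128. Those contribute at least 128 each and the other 16 − k at least 0 each.
So the total is at least 128k + 0(16 − k) = 0 + 128k. This must be ≤ 1986, giving k ≤ 15.
k = 15 is achieved by 15 values at 128 and 1 at 0, total 1920; add 66 to one value (staying below 128) to reach 1986.

15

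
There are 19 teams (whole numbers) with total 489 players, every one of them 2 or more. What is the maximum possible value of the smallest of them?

25

The average is 489/19 < 26, so some value is ≤ 25.
Taking 5 copies of 25 and 14 copies of 26 gives exactly 489, so 25 is attained.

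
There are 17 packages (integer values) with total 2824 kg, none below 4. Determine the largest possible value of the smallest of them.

166

The 17 values sum to 2824, so their minimum is at most ⌊2824/17⌋ = 166.
Achievable: 15 of them at 166 and 2 at 167 total 2824.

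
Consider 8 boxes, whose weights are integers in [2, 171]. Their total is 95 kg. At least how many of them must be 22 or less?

If only k of them are at most 22, the other 8 − k are at least 23, so the total is at least (8 − k)·23 + k·2.
This is ≤ 95, so (8 − k)·23 + 2k ≤ 95, which gives k ≥ 5.
Exactly 5 works: 5 values at 2 and 3 at 23 total 79; raise one of the low values by 16 (still ≤ 22) to hit 95.

5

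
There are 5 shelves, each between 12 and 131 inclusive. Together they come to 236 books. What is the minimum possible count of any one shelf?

Minimizing one value means maximizing the remaining 4.
The other 4 can take up 4 × 131 = 524 ≥ 236 − 12, so one shelf can sit at its floor of 12.
Achievable: one at 12 and the other 4 totalling 224, which fits since 4 × 12 ≤ 224 ≤ 4 × 131.

12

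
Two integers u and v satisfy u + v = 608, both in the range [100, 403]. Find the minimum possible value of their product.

For a fixed sum, uv is smallest when u and v are as far apart as possible.
The extreme feasible split is u = 205, v = 403, giving uv = 82615.

82615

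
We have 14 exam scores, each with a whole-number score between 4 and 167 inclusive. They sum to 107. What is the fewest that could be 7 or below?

2

Each value above 7 is at least 8, contributing at least 8 − 4 = 4 above the floor 4.
The sum exceeds the floor total 56 by 51, so at most ⌊51/4⌋ = 12 exceed 7, and at least 2 are ≤ 7.
Exactly 2 works: 2 values at 4 and 12 at 8 total 104; raise one of the low values by 3 (still ≤ 7) to hit 107.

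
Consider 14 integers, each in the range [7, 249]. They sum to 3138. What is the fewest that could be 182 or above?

9

Suppose at most 14 − j of them reach 182; then j values are ≤ 181 and the rest ≤ 249.
The total is then ≤ 181·j + 249·(14 − j) = 3486 − 68j. For this to be ≥ 3138 we need j ≤ 5, so at least 14 − 5 = 9 must reach 182.
Exactly 9 works: 9 values at 249 and 5 at 181 total 3146; lower one of the high values by 8 (still ≥ 182) to hit 3138.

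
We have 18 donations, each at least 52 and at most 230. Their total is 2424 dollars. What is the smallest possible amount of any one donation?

Minimizing one value means maximizing the remaining 17.
The other 17 can take up 17 × 230 = 3910 ≥ 2424 − 52, so one donation can sit at its floor of 52.
Achievable: one at 52 and the other 17 totalling 2372, which fits since 17 × 52 ≤ 2372 ≤ 17 × 230.

52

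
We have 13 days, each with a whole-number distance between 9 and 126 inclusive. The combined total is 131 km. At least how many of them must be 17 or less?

12

Each value above 17 is at least 18, contributing at least 18 − 9 = 9 above the floor 9.
The sum exceeds the floor total 117 by 14, so at most ⌊14/9⌋ = 1 exceed 17, and at least 12 are ≤ 17.
Exactly 12 works: 12 values at 9 and 1 at 18 total 126; raise one of the low values by 5 (still ≤ 17) to hit 131.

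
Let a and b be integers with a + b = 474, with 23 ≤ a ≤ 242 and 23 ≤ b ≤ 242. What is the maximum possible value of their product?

56169

With a + b fixed, ab peaks when the two are closest together.
Taking a = 237 and b = 237 (both in [23, 242]) gives ab = 56169.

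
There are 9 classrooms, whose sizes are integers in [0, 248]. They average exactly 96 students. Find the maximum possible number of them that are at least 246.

The total is 9 × 96 = 864.
If k of the values are ≥ 246, the total is ≥ 246k + 0(9 − k).
Setting 246k + 0(9 − k) ≤ 864 gives 246k ≤ 864, so k ≤ 3.
k = 3 is achieved by 3 values at 246 and 6 at 0, total 738; add 126 to one value (staying below 246) to reach 864.

3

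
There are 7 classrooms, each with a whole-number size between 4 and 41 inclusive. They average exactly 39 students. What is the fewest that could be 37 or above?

The total is 7 × 39 = 273.
Each value short of 37 is at most 36, costing at least 41 − 36 = 5 against the maximum total of 287.
We can afford to lose at most 287 − 273 = 14, so at most ⌊14/5⌋ = 2 fall short, and at least 5 are ≥ 37.
Exactly 5 works: 5 values at 41 and 2 at 36 total 277; lower one of the high values by 4 (still ≥ 37) to hit 273.

5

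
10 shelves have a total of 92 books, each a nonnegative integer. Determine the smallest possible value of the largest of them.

10

If every one of the 10 were at most 9, the total would be at most 10 × 9 = 90 < 92.
Equality holds with 2 values of 10 and 8 values of 9.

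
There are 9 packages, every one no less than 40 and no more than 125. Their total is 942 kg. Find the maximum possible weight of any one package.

125

To make one package as large as possible, make the other 8 as small as possible.
The other 8 contribute at least 8 × 40 = 320, leaving at most 942 − 320 = 622.
But each package is capped at 125, so the maximum is 125.
Achievable: one at 125 and the other 8 totalling 817, which fits since 8 × 40 ≤ 817 ≤ 8 × 125.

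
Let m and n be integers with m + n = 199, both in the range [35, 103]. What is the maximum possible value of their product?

9900

mn = m(199 − m) is maximized when m is as near 199/2 as the bounds allow.
Taking m = 99 and n = 100 (both in [35, 103]) gives mn = 9900.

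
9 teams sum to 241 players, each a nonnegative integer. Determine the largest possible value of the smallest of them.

26

The 9 values sum to 241, so their minimum is at most ⌊241/9⌋ = 26.
Achievable: 2 of them at 26 and 7 at 27 total 241.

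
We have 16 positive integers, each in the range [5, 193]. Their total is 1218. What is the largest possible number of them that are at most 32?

11

Suppose k of them are at most 32. Those contribute at most 32 each and the rest at most 193 each.
So the total is at most 32k + 193(16 − k) = 3088 − 161k. This must still be ≥ 1218, so k ≤ 11.
k = 11 is achieved by 11 values at 32 and 5 at 193, total 1317; lower one of the 193's by 99 (still > 32) to reach 1218.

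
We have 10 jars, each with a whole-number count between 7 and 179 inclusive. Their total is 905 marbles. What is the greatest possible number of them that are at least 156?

5

If k of the values are ≥ 156, the total is ≥ 156k + 7(10 − k).
Setting 156k + 7(10 − k) ≤ 905 gives 149k ≤ 835, so k ≤ 5.
k = 5 is achieved by 5 values at 156 and 5 at 7, total 815; add 90 to one value (staying below 156) to reach 905.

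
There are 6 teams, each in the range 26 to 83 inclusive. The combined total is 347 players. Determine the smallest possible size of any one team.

26

To make one team as small as possible, make the other 5 as large as possible.
The other 5 can take up 5 × 83 = 415 ≥ 347 − 26, so one team can sit at its floor of 26.
Achievable: one at 26 and the other 5 totalling 321, which fits since 5 × 26 ≤ 321 ≤ 5 × 83.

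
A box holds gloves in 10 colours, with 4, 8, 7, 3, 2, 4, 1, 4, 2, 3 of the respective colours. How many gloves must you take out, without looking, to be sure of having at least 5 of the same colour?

32

In the worst case you take as many as possible of each colour without reaching 5: 4 + 4 + 4 + 3 + 2 + 4 + 1 + 4 + 2 + 3 = 31.
The next one must give 5 of some colour, so 31 + 1 = 32.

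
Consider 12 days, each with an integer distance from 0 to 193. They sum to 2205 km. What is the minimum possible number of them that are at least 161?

9

If only k of them are at least 161, the other 12 − k are at most 160, so the total is at most k·193 + (12 − k)·160.
This must reach 2205, so k·193 + (12 − k)·160 ≥ 2205, giving k ≥ 9.
Exactly 9 works: 9 values at 193 and 3 at 160 total 2217; lower one of the high values by 12 (still ≥ 161) to hit 2205.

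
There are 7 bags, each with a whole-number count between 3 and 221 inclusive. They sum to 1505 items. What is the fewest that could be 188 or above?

If only k of them are at least 188, the other 7 − k are at most 187, so the total is at most k·221 + (7 − k)·187.
This must reach 1505, so k·221 + (7 − k)·187 ≥ 1505, giving k ≥ 6.
Exactly 6 works: 6 values at 221 and 1 at 187 total 1513; lower one of the high values by 8 (still ≥ 188) to hit 1505.

6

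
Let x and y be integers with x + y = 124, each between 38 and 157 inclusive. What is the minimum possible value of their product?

For a fixed sum, xy is smallest when x and y are as far apart as possible.
The extreme feasible split is x = 38, y = 86, giving xy = 3268.

3268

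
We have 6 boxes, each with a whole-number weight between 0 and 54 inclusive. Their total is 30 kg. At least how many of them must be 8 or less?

If only k of them are at most 8, the other 6 − k are at least 9, so the total is at least (6 − k)·9 + k·0.
This is ≤ 30, so (6 − k)·9 + 0k ≤ 30, which gives k ≥ 3.
Exactly 3 works: 3 values at 0 and 3 at 9 total 27; raise one of the low values by 3 (still ≤ 8) to hit 30.

3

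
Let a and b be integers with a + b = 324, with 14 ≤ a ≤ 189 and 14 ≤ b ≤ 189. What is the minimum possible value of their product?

25515

ab = a(324 − a) is concave in a, so over [135, 189] it is minimized at an endpoint.
The extreme feasible split is a = 135, b = 189, giving ab = 25515.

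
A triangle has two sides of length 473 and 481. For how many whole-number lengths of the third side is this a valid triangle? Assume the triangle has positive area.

The triangle inequality gives |473 − 481| < c < 473 + 481, i.e. 8 < c < 954.
So c can be any integer from 9 to 953: 945 values.

945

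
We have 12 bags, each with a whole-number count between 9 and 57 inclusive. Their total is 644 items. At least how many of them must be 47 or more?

9

Suppose at most 12 − j of them reach 47; then j values are ≤ 46 and the rest ≤ 57.
The total is then ≤ 46·j + 57·(12 − j) = 684 − 11j. For this to be ≥ 644 we need j ≤ 3, so at least 12 − 3 = 9 must reach 47.
Exactly 9 works: 9 values at 57 and 3 at 46 total 651; lower one of the high values by 7 (still ≥ 47) to hit 644.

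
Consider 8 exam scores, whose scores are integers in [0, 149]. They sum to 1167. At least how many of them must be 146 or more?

Suppose at most 8 − j of them reach 146; then j values are ≤ 145 and the rest ≤ 149.
The total is then ≤ 145·j + 149·(8 − j) = 1192 − 4j. For this to be ≥ 1167 we need j ≤ 6, so at least 8 − 6 = 2 must reach 146.
Exactly 2 works: 2 values at 149 and 6 at 145 total 1168; lower one of the high values by 1 (still ≥ 146) to hit 1167.

2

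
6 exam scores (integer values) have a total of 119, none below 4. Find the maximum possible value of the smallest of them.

The average is 119/6 < 20, so some value is ≤ 19.
Equality holds with 1 value of 19 and 5 values of 20.

19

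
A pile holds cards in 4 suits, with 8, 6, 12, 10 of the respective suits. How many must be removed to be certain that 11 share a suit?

In the worst case you take as many as possible of each suit without reaching 11: 8 + 6 + 10 + 10 = 34.
The next one must give 11 of some suit, so 34 + 1 = 35.

35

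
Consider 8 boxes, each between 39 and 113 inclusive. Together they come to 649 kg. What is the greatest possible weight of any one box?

113

To make one box as large as possible, make the other 7 as small as possible.
The other 7 contribute at least 7 × 39 = 273, leaving at most 649 − 273 = 376.
But each box is capped at 113, so the maximum is 113.
Achievable: one at 113 and the other 7 totalling 536, which fits since 7 × 39 ≤ 536 ≤ 7 × 113.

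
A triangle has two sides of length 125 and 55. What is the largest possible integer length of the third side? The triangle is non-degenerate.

179

The third side must be less than 125 + 55 = 180.
The largest integer below 180 is 179.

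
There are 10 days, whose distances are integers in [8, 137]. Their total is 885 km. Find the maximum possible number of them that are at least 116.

With k values at 116 or above and the rest at least 8, the sum is at least 80 + 108k.
Since the sum is 885, we need 108k ≤ 805, i.e. k ≤ 7.
k = 7 is achieved by 7 values at 116 and 3 at 8, total 836; add 49 to one value (staying below 116) to reach 885.

7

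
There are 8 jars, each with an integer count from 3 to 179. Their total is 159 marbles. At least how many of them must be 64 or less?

6

Let j be the number exceeding 64. Then the total is ≥ 65·j + 3·(8 − j) = 24 + 62j.
So 62j ≤ 135 and j ≤ 2; hence at least 8 − 2 = 6 are ≤ 64.
Exactly 6 works: 6 values at 3 and 2 at 65 total 148; raise one of the low values by 11 (still ≤ 64) to hit 159.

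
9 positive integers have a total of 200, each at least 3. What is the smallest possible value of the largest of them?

The 9 values sum to 200, so their maximum is at least ⌈200/9⌉ = 23.
Achievable: 2 of them at 23 and 7 at 22 total 200.

23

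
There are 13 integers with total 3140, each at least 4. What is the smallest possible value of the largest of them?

The 13 values sum to 3140, so their maximum is at least ⌈3140/13⌉ = 242.
Achievable: 7 of them at 242 and 6 at 241 total 3140.

242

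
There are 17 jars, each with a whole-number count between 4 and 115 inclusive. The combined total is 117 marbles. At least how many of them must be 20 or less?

Let j be the number exceeding 20. Then the total is ≥ 21·j + 4·(17 − j) = 68 + 17j.
So 17j ≤ 49 and j ≤ 2; hence at least 17 − 2 = 15 are ≤ 20.
Exactly 15 works: 15 values at 4 and 2 at 21 total 102; raise one of the low values by 15 (still ≤ 20) to hit 117.

15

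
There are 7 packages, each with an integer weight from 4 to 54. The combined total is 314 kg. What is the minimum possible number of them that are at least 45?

Suppose at most 7 − j of them reach 45; then j values are ≤ 44 and the rest ≤ 54.
The total is then ≤ 44·j + 54·(7 − j) = 378 − 10j. For this to be ≥ 314 we need j ≤ 6, so at least 7 − 6 = 1 must reach 45.
Exactly 1 works: 1 value at 54 and 6 at 44 total 318; lower one of the high values by 4 (still ≥ 45) to hit 314.

1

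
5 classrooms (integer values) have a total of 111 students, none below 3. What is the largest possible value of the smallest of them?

The average is 111/5 < 23, so some value is ≤ 22.
Achievable: 4 of them at 22 and 1 at 23 total 111.

22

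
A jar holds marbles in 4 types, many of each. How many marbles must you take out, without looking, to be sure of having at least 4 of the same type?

In the worst case you draw 3 of each of the 4 types: 4 × 3 = 12.
One more forces 4 of some type, so 12 + 1 = 13.

13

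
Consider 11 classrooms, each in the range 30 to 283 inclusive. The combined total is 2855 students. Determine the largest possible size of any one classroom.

Maximizing one value means minimizing the remaining 10.
The other 10 contribute at least 10 × 30 = 300, leaving at most 2855 − 300 = 2555.
But each classroom is capped at 283, so the maximum is 283.
Achievable: one at 283 and the other 10 totalling 2572, which fits since 10 × 30 ≤ 2572 ≤ 10 × 283.

283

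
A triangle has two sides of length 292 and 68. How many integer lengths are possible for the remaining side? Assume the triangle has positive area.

135

The triangle inequality gives |292 − 68| < c < 292 + 68, i.e. 224 < c < 360.
So c can be any integer from 225 to 359: 135 values.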